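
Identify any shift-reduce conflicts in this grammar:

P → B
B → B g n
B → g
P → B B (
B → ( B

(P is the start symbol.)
Yes — I2: [P → B .] vs [B → . ( B]; I6: [B → g .] vs [B → B g . n]; I10: [B → ( B .] vs [B → B . g n]

Augment with P' → P and build the canonical LR(0) collection (I0 = CLOSURE({[P' → . P]}), then GOTO on every symbol after a dot until no new states appear). It has 11 states:
  I0: { [B → . ( B], [B → . B g n], [B → . g], [P → . B B (], [P → . B], [P' → . P] }  — shift
  I1: { [B → ( . B], [B → . ( B], [B → . B g n], [B → . g] }  — shift
  I2: { [B → . ( B], [B → . B g n], [B → . g], [B → B . g n], [P → B . B (], [P → B .] }  — shift, reduce
  I3: { [P' → P .] }  — accept
  I4: { [B → g .] }  — reduce
  I5: { [B → B . g n], [P → B B . (] }  — shift
  I6: { [B → B g . n], [B → g .] }  — shift, reduce
  I7: { [B → B g n .] }  — reduce
  I8: { [P → B B ( .] }  — reduce
  I9: { [B → B g . n] }  — shift
  I10: { [B → ( B .], [B → B . g n] }  — shift, reduce

I2 contains reduce item [P → B .] and shift items [B → . ( B], [B → B . g n], [B → . g] — shift-reduce conflict.
I6 contains reduce item [B → g .] and shift item [B → B g . n] — shift-reduce conflict.
I10 contains reduce item [B → ( B .] and shift item [B → B . g n] — shift-reduce conflict.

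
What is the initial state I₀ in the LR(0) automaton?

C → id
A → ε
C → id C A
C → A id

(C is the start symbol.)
{ [A → .], [C → . A id], [C → . id C A], [C → . id], [C' → . C] }

First, augment the grammar with C' → C
I₀ = CLOSURE({ [C' → . C] }):
  [C' → . C] has the dot before C: add [C → . id], [C → . id C A], [C → . A id]
  [C → . A id] has the dot before A: add [A → .]
No further items can be added.

I₀ = { [A → .], [C → . A id], [C → . id C A], [C → . id], [C' → . C] }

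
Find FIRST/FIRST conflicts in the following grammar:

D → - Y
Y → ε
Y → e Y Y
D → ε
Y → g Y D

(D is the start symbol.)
A FIRST/FIRST conflict occurs when two productions N → α and N → β for the same non-terminal have FIRST(α) ∩ FIRST(β) ≠ ∅ (with ε ∈ FIRST of a nullable right-hand side, so two nullable alternatives also conflict).

Productions for D:
  D → - Y: FIRST = { '-' }
  D → ε: FIRST = { ε }
Productions for Y:
  Y → ε: FIRST = { ε }
  Y → e Y Y: FIRST = { 'e' }
  Y → g Y D: FIRST = { 'g' }

All alternatives of each non-terminal have pairwise disjoint FIRST sets.

Answer: No FIRST/FIRST conflicts.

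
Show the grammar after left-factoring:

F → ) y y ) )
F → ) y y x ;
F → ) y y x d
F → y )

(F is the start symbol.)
F → ) y y F'
F' → ) )
F' → x F''
F'' → ;
F'' → d
F → y )

Left-factoring transforms A → αβ₁ | αβ₂ into A → αA' and A' → β₁ | β₂
(α is the longest common prefix among the alternatives). Repeat until
no nonterminal has two alternatives with a common prefix.

Round 1: F has alternatives sharing prefix ') y y'. Introduce F': F → ) y y F'
  Add: F' → ) )
  Add: F' → x ;
  Add: F' → x d

Round 2: F' has alternatives sharing prefix 'x'. Introduce F'': F' → x F''
  Add: F'' → ;
  Add: F'' → d

No remaining common prefixes — done.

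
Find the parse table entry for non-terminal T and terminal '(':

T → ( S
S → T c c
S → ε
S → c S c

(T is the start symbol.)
To find M[T, '('], we find productions for T where '(' is in the predict set (PREDICT(N → α) = (FIRST(α) \ {ε}) ∪ (FOLLOW(N) if α ⇒* ε)).

T → ( S: PREDICT = { '(' }
  '(' is in predict set, so this production goes in M[T, '(']

M[T, '('] = T → ( S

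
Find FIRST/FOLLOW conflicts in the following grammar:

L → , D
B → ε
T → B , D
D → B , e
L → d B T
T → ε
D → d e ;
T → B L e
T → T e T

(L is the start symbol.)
Yes. T → T e T with FOLLOW(T) on { 'e' }

Nullable non-terminals: B, T.
FIRST sets used below: FIRST(B) = { ε }, FIRST(L) = { ',', 'd' }, FIRST(T) = { ',', 'd', 'e', ε }
B has a nullable alternative but only one production, so nothing to check.

T: nullable alternative(s) T → ε; FOLLOW(T) = { $, 'e' }
  T → B , D: FIRST \ {ε} = { ',' } — disjoint from FOLLOW(T)
  T → ε: FIRST \ {ε} = { } — this is the only nullable alternative, skip
  T → B L e: FIRST \ {ε} = { ',', 'd' } — disjoint from FOLLOW(T)
  T → T e T: FIRST \ {ε} = { ',', 'd', 'e' } — overlaps FOLLOW(T) on { 'e' }: CONFLICT

D, L have no nullable alternative, so no FIRST/FOLLOW check is needed there.

So the grammar has 1 FIRST/FOLLOW conflict (marked CONFLICT above).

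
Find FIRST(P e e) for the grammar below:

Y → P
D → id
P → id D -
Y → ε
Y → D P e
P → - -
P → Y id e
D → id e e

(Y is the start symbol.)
FIRST sets of the non-terminals involved (from the grammar, by fixed-point iteration):
  FIRST(P) = { '-', 'id' }

To compute FIRST(P e e), process the symbols left to right:
Symbol P is a non-terminal. Add FIRST(P) \ {ε} = { '-', 'id' }
P is not nullable (ε ∉ FIRST(P)), so stop here.
FIRST(P e e) = { '-', 'id' }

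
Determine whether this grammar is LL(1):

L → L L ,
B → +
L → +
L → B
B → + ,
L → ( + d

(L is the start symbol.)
Relevant sets:
  FIRST(L) = { '(', '+' }
  FIRST(B) = { '+' }

For L:
  PREDICT(L → L L ',') = { '(', '+' }
  PREDICT(L → '+') = { '+' }
  PREDICT(L → B) = { '+' }
  PREDICT(L → '(' '+' d) = { '(' }
For B:
  PREDICT(B → '+') = { '+' }
  PREDICT(B → '+' ',') = { '+' }

Conflict found: Predict set conflict for L: { '+' }
The grammar is NOT LL(1).

Answer: No. Predict set conflict for L: { '+' }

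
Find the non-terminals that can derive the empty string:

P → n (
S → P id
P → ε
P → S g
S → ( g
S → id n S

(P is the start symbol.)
{ 'P' }

A non-terminal is nullable if it can derive ε (the empty string): either it has an ε-production, or it has a production whose right-hand side consists entirely of nullable non-terminals.

ε-productions: P → ε
So P is immediately nullable.
No further non-terminal can be added: every production for the remaining non-terminals contains a terminal or a non-nullable non-terminal.
Nullable = { 'P' }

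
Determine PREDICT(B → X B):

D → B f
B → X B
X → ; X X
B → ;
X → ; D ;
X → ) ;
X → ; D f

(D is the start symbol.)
{ ')', ';' }

PREDICT(B → X B) = (FIRST(RHS) \ {ε}) ∪ (FOLLOW(B) if ε ∈ FIRST(RHS), i.e. RHS ⇒* ε)
FIRST(X) = { ')', ';' }
FIRST(X B) = { ')', ';' }
ε ∉ FIRST(X B), so FOLLOW(B) is not added.
PREDICT(B → X B) = { ')', ';' }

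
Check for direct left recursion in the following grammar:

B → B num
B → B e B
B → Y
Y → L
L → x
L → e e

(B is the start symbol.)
Yes, B is left-recursive

B → B num: LEFT RECURSIVE (starts with B)
B → B e B: LEFT RECURSIVE (starts with B)
B → Y: starts with Y
Y → L: starts with L
L → x: starts with x
L → e e: starts with e

The grammar has direct left recursion on: B.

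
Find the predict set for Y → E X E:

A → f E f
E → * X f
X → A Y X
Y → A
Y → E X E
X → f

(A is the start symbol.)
PREDICT(Y → E X E) = (FIRST(RHS) \ {ε}) ∪ (FOLLOW(Y) if ε ∈ FIRST(RHS), i.e. RHS ⇒* ε)
FIRST(E) = { '*' }
FIRST(E X E) = { '*' }
ε ∉ FIRST(E X E), so FOLLOW(Y) is not added.
PREDICT(Y → E X E) = { '*' }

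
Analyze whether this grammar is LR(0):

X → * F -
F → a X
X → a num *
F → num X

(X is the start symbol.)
Yes, the grammar is LR(0)

A grammar is LR(0) if no state in the canonical LR(0) collection has:
  - both a shift item (dot before a terminal) and a complete item (shift-reduce conflict), or
  - two or more complete items (reduce-reduce conflict; the accept item [X' → X .] counts as a complete item here).

Augment with X' → X and build the canonical LR(0) collection (I0 = CLOSURE({[X' → . X]}), then GOTO on every symbol after a dot until no new states appear). It has 12 states:
  I0: { [X → . * F -], [X → . a num *], [X' → . X] }  — shift
  I1: { [F → . a X], [F → . num X], [X → * . F -] }  — shift
  I2: { [X' → X .] }  — accept
  I3: { [X → a . num *] }  — shift
  I4: { [X → a num . *] }  — shift
  I5: { [X → a num * .] }  — reduce
  I6: { [X → * F . -] }  — shift
  I7: { [F → a . X], [X → . * F -], [X → . a num *] }  — shift
  I8: { [F → num . X], [X → . * F -], [X → . a num *] }  — shift
  I9: { [F → num X .] }  — reduce
  I10: { [F → a X .] }  — reduce
  I11: { [X → * F - .] }  — reduce

Every state is either a pure shift/goto state or contains exactly one complete item and nothing to shift — no conflicts. The grammar is LR(0).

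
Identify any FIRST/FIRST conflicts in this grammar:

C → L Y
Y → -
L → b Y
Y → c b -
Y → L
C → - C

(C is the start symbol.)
FIRST sets of the non-terminals at (or reachable through a nullable prefix from) the front of some alternative:
  FIRST(L) = { 'b' }

Productions for C:
  C → L Y: FIRST = { 'b' }
  C → - C: FIRST = { '-' }
Productions for Y:
  Y → -: FIRST = { '-' }
  Y → c b -: FIRST = { 'c' }
  Y → L: FIRST = { 'b' }
L has only one production, so no FIRST/FIRST conflict is possible there.

All alternatives of each non-terminal have pairwise disjoint FIRST sets.

Answer: No FIRST/FIRST conflicts.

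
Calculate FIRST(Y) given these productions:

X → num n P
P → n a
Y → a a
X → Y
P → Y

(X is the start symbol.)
From Y → a a:
  - a is a terminal: add 'a' and stop

Collecting: FIRST(Y) = { 'a' }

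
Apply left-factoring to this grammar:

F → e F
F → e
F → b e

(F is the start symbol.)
Left-factoring transforms A → αβ₁ | αβ₂ into A → αA' and A' → β₁ | β₂
(α is the longest common prefix among the alternatives). Repeat until
no nonterminal has two alternatives with a common prefix.

Round 1: F has alternatives sharing prefix 'e'. Introduce F': F → e F'
  Add: F' → F
  Add: F' → ε

No remaining common prefixes — done.

Resulting grammar:
F → e F'
F' → F
F' → ε
F → b e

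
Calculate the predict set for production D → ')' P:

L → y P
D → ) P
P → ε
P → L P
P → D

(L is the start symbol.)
{ ')' }

PREDICT(D → ')' P) = (FIRST(RHS) \ {ε}) ∪ (FOLLOW(D) if ε ∈ FIRST(RHS), i.e. RHS ⇒* ε)
FIRST(')' P) = { ')' }
ε ∉ FIRST(')' P), so FOLLOW(D) is not added.
PREDICT(D → ')' P) = { ')' }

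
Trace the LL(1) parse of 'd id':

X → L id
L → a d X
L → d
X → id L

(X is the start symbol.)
LL(1) parsing maintains a stack (initially the start symbol over $) and the input. At each step: if the stack top is a terminal, match it against the current input token; if it is a non-terminal N, replace it with the RHS of M[N, lookahead] (the unique production whose predict set contains the lookahead).

Stack is shown with the top on the left.

Stack   Input   Action
----------------------
X $     d id $  output X → L id
L id $  d id $  output L → d
d id $  d id $  match 'd'
id $    id $    match 'id'
$       $       accept

The string is accepted.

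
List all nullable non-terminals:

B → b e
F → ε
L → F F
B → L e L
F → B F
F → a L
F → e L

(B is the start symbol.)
{ 'F', 'L' }

ε-productions: F → ε
So F is immediately nullable.
L → F F: every symbol on the right is nullable, so L is nullable too.
No further non-terminal can be added: every production for the remaining non-terminals contains a terminal or a non-nullable non-terminal.
Nullable = { 'F', 'L' }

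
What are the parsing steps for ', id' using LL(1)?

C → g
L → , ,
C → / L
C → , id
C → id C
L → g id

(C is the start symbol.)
Stack is shown with the top on the left.

Stack   Input   Action
----------------------
C $     , id $  output C → , id
, id $  , id $  match ','
id $    id $    match 'id'
$       $       accept

The string is accepted.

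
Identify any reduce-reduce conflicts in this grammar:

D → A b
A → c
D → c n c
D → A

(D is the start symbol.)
No reduce-reduce conflicts

Augment with D' → D and build the canonical LR(0) collection (I0 = CLOSURE({[D' → . D]}), then GOTO on every symbol after a dot until no new states appear). It has 7 states:
  I0: { [A → . c], [D → . A b], [D → . A], [D → . c n c], [D' → . D] }  — shift
  I1: { [D → A . b], [D → A .] }  — shift, reduce
  I2: { [D' → D .] }  — accept
  I3: { [A → c .], [D → c . n c] }  — shift, reduce
  I4: { [D → c n . c] }  — shift
  I5: { [D → c n c .] }  — reduce
  I6: { [D → A b .] }  — reduce

No state contains more than one complete item.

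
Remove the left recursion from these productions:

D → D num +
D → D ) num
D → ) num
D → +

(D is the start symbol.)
D → ) num D'
D → + D'
D' → num + D'
D' → ) num D'
D' → ε

D is directly left-recursive. The standard transformation for
  A → A α₁ | ... | A α_m | β₁ | ... | β_n
is
  A  → β₁ A' | ... | β_n A'
  A' → α₁ A' | ... | α_m A' | ε

D → ) num becomes D → ) num D'
D → + becomes D → + D'
D → D num + becomes D' → num + D'
D → D ) num becomes D' → ) num D'
Add D' → ε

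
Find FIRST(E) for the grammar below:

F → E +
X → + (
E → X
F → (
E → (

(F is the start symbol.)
{ '(', '+' }

To compute FIRST(E), examine every production with E on the left-hand side, reading each right-hand side left to right until a non-nullable symbol is reached.

FIRST sets of the other non-terminals involved (by the same procedure, iterated to a fixed point):
  FIRST(X) = { '+' }

From E → X:
  - X is a non-terminal: add FIRST(X) \ {ε} = { '+' }
    X is not nullable, so stop
From E → (:
  - '(' is a terminal: add '(' and stop

Collecting: FIRST(E) = { '(', '+' }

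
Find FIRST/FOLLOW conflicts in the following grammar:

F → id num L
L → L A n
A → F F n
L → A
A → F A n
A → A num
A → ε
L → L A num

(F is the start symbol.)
Nullable non-terminals: A, L.
FIRST sets used below: FIRST(F) = { 'id' }, FIRST(A) = { 'id', 'num', ε }, FIRST(L) = { 'id', 'n', 'num', ε }

A: nullable alternative(s) A → ε; FOLLOW(A) = { $, 'id', 'n', 'num' }
  A → F F n: FIRST \ {ε} = { 'id' } — overlaps FOLLOW(A) on { 'id' }: CONFLICT
  A → F A n: FIRST \ {ε} = { 'id' } — overlaps FOLLOW(A) on { 'id' }: CONFLICT
  A → A num: FIRST \ {ε} = { 'id', 'num' } — overlaps FOLLOW(A) on { 'id', 'num' }: CONFLICT
  A → ε: FIRST \ {ε} = { } — this is the only nullable alternative, skip

L: nullable alternative(s) L → A; FOLLOW(L) = { $, 'id', 'n', 'num' }
  L → L A n: FIRST \ {ε} = { 'id', 'n', 'num' } — overlaps FOLLOW(L) on { 'id', 'n', 'num' }: CONFLICT
  L → A: FIRST \ {ε} = { 'id', 'num' } — this is the only nullable alternative, skip
  L → L A num: FIRST \ {ε} = { 'id', 'n', 'num' } — overlaps FOLLOW(L) on { 'id', 'n', 'num' }: CONFLICT

F has no nullable alternative, so no FIRST/FOLLOW check is needed there.

So the grammar has 5 FIRST/FOLLOW conflicts (marked CONFLICT above).

Answer: Yes. L → L A n with FOLLOW(L) on { 'id', 'n', 'num' }; L → L A num with FOLLOW(L) on { 'id', 'n', 'num' }; A → F F n with FOLLOW(A) on { 'id' }; A → F A n with FOLLOW(A) on { 'id' }; A → A num with FOLLOW(A) on { 'id', 'num' }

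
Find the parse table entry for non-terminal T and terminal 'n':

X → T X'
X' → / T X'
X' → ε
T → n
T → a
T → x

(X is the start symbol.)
To find M[T, 'n'], we find productions for T where 'n' is in the predict set (PREDICT(N → α) = (FIRST(α) \ {ε}) ∪ (FOLLOW(N) if α ⇒* ε)).

T → n: PREDICT = { 'n' }
  'n' is in predict set, so this production goes in M[T, 'n']
T → a: PREDICT = { 'a' }
T → x: PREDICT = { 'x' }

M[T, 'n'] = T → n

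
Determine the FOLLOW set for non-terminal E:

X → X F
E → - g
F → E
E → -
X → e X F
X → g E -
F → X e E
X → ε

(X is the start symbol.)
To compute FOLLOW(E), find every occurrence of E on a right-hand side N → α E β: add FIRST(β) \ {ε}, and if β is empty or nullable also add FOLLOW(N). Iterate to a fixed point.

In F → E: E is at the end, add FOLLOW(F)
In X → g E -: E is followed by '-', add FIRST('-') \ {ε} = { '-' }
In F → X e E: E is at the end, add FOLLOW(F)

The FOLLOW sets referred to above (computed the same way, to a fixed point):
  FOLLOW(F) = { $, '-', 'e', 'g' }

Taking the union: FOLLOW(E) = { $, '-', 'e', 'g' }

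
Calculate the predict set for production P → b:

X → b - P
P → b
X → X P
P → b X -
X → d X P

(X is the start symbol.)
PREDICT(P → b) = (FIRST(RHS) \ {ε}) ∪ (FOLLOW(P) if ε ∈ FIRST(RHS), i.e. RHS ⇒* ε)
FIRST(b) = { 'b' }
ε ∉ FIRST(b), so FOLLOW(P) is not added.
PREDICT(P → b) = { 'b' }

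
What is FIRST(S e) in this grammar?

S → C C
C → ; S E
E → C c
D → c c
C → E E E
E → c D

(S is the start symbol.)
FIRST sets of the non-terminals involved (from the grammar, by fixed-point iteration):
  FIRST(S) = { ';', 'c' }

To compute FIRST(S e), process the symbols left to right:
Symbol S is a non-terminal. Add FIRST(S) \ {ε} = { ';', 'c' }
S is not nullable (ε ∉ FIRST(S)), so stop here.
FIRST(S e) = { ';', 'c' }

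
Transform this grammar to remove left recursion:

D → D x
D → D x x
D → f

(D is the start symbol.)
D → f D'
D' → x D'
D' → x x D'
D' → ε

D is directly left-recursive. The standard transformation for
  A → A α₁ | ... | A α_m | β₁ | ... | β_n
is
  A  → β₁ A' | ... | β_n A'
  A' → α₁ A' | ... | α_m A' | ε

D → f becomes D → f D'
D → D x becomes D' → x D'
D → D x x becomes D' → x x D'
Add D' → ε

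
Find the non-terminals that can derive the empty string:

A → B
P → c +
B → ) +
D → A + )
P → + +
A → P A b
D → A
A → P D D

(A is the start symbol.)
There are no ε-productions, so no non-terminal can derive ε.
No non-terminals are nullable.

Answer: None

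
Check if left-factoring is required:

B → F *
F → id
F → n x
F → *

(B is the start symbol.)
No, left-factoring is not needed

Left-factoring is needed when two productions for the same non-terminal
share a common prefix on the right-hand side.

Productions for F:
  F → id
  F → n x
  F → *

No common prefixes found.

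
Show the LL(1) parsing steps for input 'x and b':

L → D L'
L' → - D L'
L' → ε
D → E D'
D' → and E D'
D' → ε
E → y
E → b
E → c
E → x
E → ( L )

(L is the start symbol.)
Stack is shown with the top on the left.

Stack          Input      Action
--------------------------------
L $            x and b $  output L → D L'
D L' $         x and b $  output D → E D'
E D' L' $      x and b $  output E → x
x D' L' $      x and b $  match 'x'
D' L' $        and b $    output D' → and E D'
and E D' L' $  and b $    match 'and'
E D' L' $      b $        output E → b
b D' L' $      b $        match 'b'
D' L' $        $          output D' → ε
L' $           $          output L' → ε
$              $          accept

The string is accepted.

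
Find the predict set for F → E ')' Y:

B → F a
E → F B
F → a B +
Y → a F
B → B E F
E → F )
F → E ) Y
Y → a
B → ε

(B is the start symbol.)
PREDICT(F → E ')' Y) = (FIRST(RHS) \ {ε}) ∪ (FOLLOW(F) if ε ∈ FIRST(RHS), i.e. RHS ⇒* ε)
FIRST(E) = { 'a' }
FIRST(E ')' Y) = { 'a' }
ε ∉ FIRST(E ')' Y), so FOLLOW(F) is not added.
PREDICT(F → E ')' Y) = { 'a' }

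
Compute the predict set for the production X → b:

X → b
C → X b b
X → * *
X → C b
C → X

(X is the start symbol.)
PREDICT(X → b) = (FIRST(RHS) \ {ε}) ∪ (FOLLOW(X) if ε ∈ FIRST(RHS), i.e. RHS ⇒* ε)
FIRST(b) = { 'b' }
ε ∉ FIRST(b), so FOLLOW(X) is not added.
PREDICT(X → b) = { 'b' }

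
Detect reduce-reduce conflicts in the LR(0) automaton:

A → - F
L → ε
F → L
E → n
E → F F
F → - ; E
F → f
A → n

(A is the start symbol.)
No reduce-reduce conflicts

A reduce-reduce conflict occurs when an LR(0) state has two complete items [A → α .] and [B → β .] — both call for a reduction, and with no lookahead the parser cannot choose between them.

Augment with A' → A and build the canonical LR(0) collection (I0 = CLOSURE({[A' → . A]}), then GOTO on every symbol after a dot until no new states appear). It has 13 states:
  I0: { [A → . - F], [A → . n], [A' → . A] }  — shift
  I1: { [A → - . F], [F → . - ; E], [F → . L], [F → . f], [L → .] }  — shift, reduce
  I2: { [A' → A .] }  — accept
  I3: { [A → n .] }  — reduce
  I4: { [F → - . ; E] }  — shift
  I5: { [A → - F .] }  — reduce
  I6: { [F → L .] }  — reduce
  I7: { [F → f .] }  — reduce
  I8: { [E → . F F], [E → . n], [F → - ; . E], [F → . - ; E], [F → . L], [F → . f], [L → .] }  — shift, reduce
  I9: { [F → - ; E .] }  — reduce
  I10: { [E → F . F], [F → . - ; E], [F → . L], [F → . f], [L → .] }  — shift, reduce
  I11: { [E → n .] }  — reduce
  I12: { [E → F F .] }  — reduce

No state contains more than one complete item.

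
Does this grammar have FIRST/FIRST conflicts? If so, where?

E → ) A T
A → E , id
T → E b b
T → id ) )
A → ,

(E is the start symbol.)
No FIRST/FIRST conflicts.

FIRST sets of the non-terminals at (or reachable through a nullable prefix from) the front of some alternative:
  FIRST(E) = { ')' }

Productions for A:
  A → E , id: FIRST = { ')' }
  A → ,: FIRST = { ',' }
Productions for T:
  T → E b b: FIRST = { ')' }
  T → id ) ): FIRST = { 'id' }
E has only one production, so no FIRST/FIRST conflict is possible there.

All alternatives of each non-terminal have pairwise disjoint FIRST sets.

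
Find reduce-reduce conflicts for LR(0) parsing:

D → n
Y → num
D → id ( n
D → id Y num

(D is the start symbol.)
No reduce-reduce conflicts

A reduce-reduce conflict occurs when an LR(0) state has two complete items [A → α .] and [B → β .] — both call for a reduction, and with no lookahead the parser cannot choose between them.

Augment with D' → D and build the canonical LR(0) collection (I0 = CLOSURE({[D' → . D]}), then GOTO on every symbol after a dot until no new states appear). It has 9 states:
  I0: { [D → . id ( n], [D → . id Y num], [D → . n], [D' → . D] }  — shift
  I1: { [D' → D .] }  — accept
  I2: { [D → id . ( n], [D → id . Y num], [Y → . num] }  — shift
  I3: { [D → n .] }  — reduce
  I4: { [D → id ( . n] }  — shift
  I5: { [D → id Y . num] }  — shift
  I6: { [Y → num .] }  — reduce
  I7: { [D → id Y num .] }  — reduce
  I8: { [D → id ( n .] }  — reduce

No state contains more than one complete item.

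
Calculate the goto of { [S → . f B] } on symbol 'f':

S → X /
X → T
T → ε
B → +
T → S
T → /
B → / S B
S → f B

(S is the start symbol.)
GOTO(I, 'f') = CLOSURE({ [A → αX.β] : [A → α.Xβ] ∈ I, X = 'f' })

Items with dot before 'f', with the dot advanced:
  [S → . f B] → [S → f . B]
Closure of the advanced items:
  [S → f . B] has the dot before B: add [B → . +], [B → . / S B]

GOTO = { [B → . +], [B → . / S B], [S → f . B] }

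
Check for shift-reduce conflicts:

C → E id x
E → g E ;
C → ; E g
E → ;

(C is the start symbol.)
Yes — I1: [E → ; .] vs [E → . ;]

Augment with C' → C and build the canonical LR(0) collection (I0 = CLOSURE({[C' → . C]}), then GOTO on every symbol after a dot until no new states appear). It has 12 states:
  I0: { [C → . ; E g], [C → . E id x], [C' → . C], [E → . ;], [E → . g E ;] }  — shift
  I1: { [C → ; . E g], [E → . ;], [E → . g E ;], [E → ; .] }  — shift, reduce
  I2: { [C' → C .] }  — accept
  I3: { [C → E . id x] }  — shift
  I4: { [E → . ;], [E → . g E ;], [E → g . E ;] }  — shift
  I5: { [E → ; .] }  — reduce
  I6: { [E → g E . ;] }  — shift
  I7: { [E → g E ; .] }  — reduce
  I8: { [C → E id . x] }  — shift
  I9: { [C → E id x .] }  — reduce
  I10: { [C → ; E . g] }  — shift
  I11: { [C → ; E g .] }  — reduce

I1 contains reduce item [E → ; .] and shift items [E → . ;], [E → . g E ;] — shift-reduce conflict.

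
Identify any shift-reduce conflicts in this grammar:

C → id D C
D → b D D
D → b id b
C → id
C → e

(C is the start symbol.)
Yes — I3: [C → id .] vs [D → . b D D]

Augment with C' → C and build the canonical LR(0) collection (I0 = CLOSURE({[C' → . C]}), then GOTO on every symbol after a dot until no new states appear). It has 11 states:
  I0: { [C → . e], [C → . id D C], [C → . id], [C' → . C] }  — shift
  I1: { [C' → C .] }  — accept
  I2: { [C → e .] }  — reduce
  I3: { [C → id . D C], [C → id .], [D → . b D D], [D → . b id b] }  — shift, reduce
  I4: { [C → . e], [C → . id D C], [C → . id], [C → id D . C] }  — shift
  I5: { [D → . b D D], [D → . b id b], [D → b . D D], [D → b . id b] }  — shift
  I6: { [D → . b D D], [D → . b id b], [D → b D . D] }  — shift
  I7: { [D → b id . b] }  — shift
  I8: { [D → b id b .] }  — reduce
  I9: { [D → b D D .] }  — reduce
  I10: { [C → id D C .] }  — reduce

I3 contains reduce item [C → id .] and shift items [D → . b D D], [D → . b id b] — shift-reduce conflict.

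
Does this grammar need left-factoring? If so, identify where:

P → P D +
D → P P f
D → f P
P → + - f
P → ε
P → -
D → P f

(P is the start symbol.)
Left-factoring is needed when two productions for the same non-terminal
share a common prefix on the right-hand side.

Productions for P:
  P → P D +
  P → + - f
  P → ε
  P → -
Productions for D:
  D → P P f
  D → f P
  D → P f

Found common prefix 'P' in productions for D

Answer: Yes, D has productions with common prefix 'P'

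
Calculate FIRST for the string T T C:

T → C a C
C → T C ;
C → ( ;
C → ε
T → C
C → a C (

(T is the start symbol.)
FIRST sets of the non-terminals involved (from the grammar, by fixed-point iteration):
  FIRST(T) = { '(', ';', 'a', ε }
  FIRST(C) = { '(', ';', 'a', ε }

To compute FIRST(T T C), process the symbols left to right:
Symbol T is a non-terminal. Add FIRST(T) \ {ε} = { '(', ';', 'a' }
T is nullable (ε ∈ FIRST(T)), continue to the next symbol.
Symbol T is a non-terminal. Add FIRST(T) \ {ε} = { '(', ';', 'a' }
T is nullable (ε ∈ FIRST(T)), continue to the next symbol.
Symbol C is a non-terminal. Add FIRST(C) \ {ε} = { '(', ';', 'a' }
C is nullable (ε ∈ FIRST(C)), continue to the next symbol.
All symbols are nullable, so ε is in the result.
FIRST(T T C) = { '(', ';', 'a', ε }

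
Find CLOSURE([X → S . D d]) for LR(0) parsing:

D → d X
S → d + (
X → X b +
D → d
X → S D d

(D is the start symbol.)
To compute CLOSURE, for each item [A → α.Bβ] where B is a non-terminal, add [B → .γ] for all productions B → γ; repeat for the newly added items until nothing changes.

Start with: [X → S . D d]
  [X → S . D d] has the dot before D: add [D → . d X], [D → . d]
No further items can be added.

CLOSURE = { [D → . d X], [D → . d], [X → S . D d] }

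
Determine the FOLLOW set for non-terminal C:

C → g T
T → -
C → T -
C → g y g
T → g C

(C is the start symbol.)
{ $, '-' }

To compute FOLLOW(C), find every occurrence of C on a right-hand side N → α C β: add FIRST(β) \ {ε}, and if β is empty or nullable also add FOLLOW(N). Iterate to a fixed point.

C is the start symbol, so $ ∈ FOLLOW(C).
In T → g C: C is at the end, add FOLLOW(T)

The FOLLOW sets referred to above (computed the same way, to a fixed point):
  FOLLOW(T) = { $, '-' }

Taking the union: FOLLOW(C) = { $, '-' }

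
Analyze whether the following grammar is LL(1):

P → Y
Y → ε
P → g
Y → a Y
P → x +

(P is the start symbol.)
A grammar is LL(1) if for each non-terminal N with multiple productions, the predict sets of those productions are pairwise disjoint, where PREDICT(N → α) = (FIRST(α) \ {ε}) ∪ (FOLLOW(N) if α ⇒* ε).

Relevant sets:
  FIRST(Y) = { 'a', ε }
  FOLLOW(P) = { $ }
  FOLLOW(Y) = { $ }

For P:
  PREDICT(P → Y) = { $, 'a' }
  PREDICT(P → g) = { 'g' }
  PREDICT(P → x '+') = { 'x' }
For Y:
  PREDICT(Y → ε) = { $ }
  PREDICT(Y → a Y) = { 'a' }

All predict sets are disjoint. The grammar IS LL(1).

Answer: Yes, the grammar is LL(1).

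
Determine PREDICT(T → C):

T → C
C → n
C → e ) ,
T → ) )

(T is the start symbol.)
{ 'e', 'n' }

PREDICT(T → C) = (FIRST(RHS) \ {ε}) ∪ (FOLLOW(T) if ε ∈ FIRST(RHS), i.e. RHS ⇒* ε)
FIRST(C) = { 'e', 'n' }
FIRST(C) = { 'e', 'n' }
ε ∉ FIRST(C), so FOLLOW(T) is not added.
PREDICT(T → C) = { 'e', 'n' }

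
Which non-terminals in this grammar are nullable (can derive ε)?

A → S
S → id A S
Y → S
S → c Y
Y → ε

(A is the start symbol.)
{ 'Y' }

ε-productions: Y → ε
So Y is immediately nullable.
No further non-terminal can be added: every production for the remaining non-terminals contains a terminal or a non-nullable non-terminal.
Nullable = { 'Y' }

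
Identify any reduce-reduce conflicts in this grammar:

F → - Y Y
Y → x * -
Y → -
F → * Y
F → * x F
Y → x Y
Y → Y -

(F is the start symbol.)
Augment with F' → F and build the canonical LR(0) collection (I0 = CLOSURE({[F' → . F]}), then GOTO on every symbol after a dot until no new states appear). It has 19 states:
  I0: { [F → . * Y], [F → . * x F], [F → . - Y Y], [F' → . F] }  — shift
  I1: { [F → * . Y], [F → * . x F], [Y → . -], [Y → . Y -], [Y → . x * -], [Y → . x Y] }  — shift
  I2: { [F → - . Y Y], [Y → . -], [Y → . Y -], [Y → . x * -], [Y → . x Y] }  — shift
  I3: { [F' → F .] }  — accept
  I4: { [Y → - .] }  — reduce
  I5: { [F → - Y . Y], [Y → . -], [Y → . Y -], [Y → . x * -], [Y → . x Y], [Y → Y . -] }  — shift
  I6: { [Y → . -], [Y → . Y -], [Y → . x * -], [Y → . x Y], [Y → x . * -], [Y → x . Y] }  — shift
  I7: { [Y → x * . -] }  — shift
  I8: { [Y → Y . -], [Y → x Y .] }  — shift, reduce
  I9: { [Y → Y - .] }  — reduce
  I10: { [Y → x * - .] }  — reduce
  I11: { [Y → - .], [Y → Y - .] }  — 2 reduces
  I12: { [F → - Y Y .], [Y → Y . -] }  — shift, reduce
  I13: { [F → * Y .], [Y → Y . -] }  — shift, reduce
  I14: { [F → * x . F], [F → . * Y], [F → . * x F], [F → . - Y Y], [Y → . -], [Y → . Y -], [Y → . x * -], [Y → . x Y], [Y → x . * -], [Y → x . Y] }  — shift
  I15: { [F → * . Y], [F → * . x F], [Y → . -], [Y → . Y -], [Y → . x * -], [Y → . x Y], [Y → x * . -] }  — shift
  I16: { [F → - . Y Y], [Y → - .], [Y → . -], [Y → . Y -], [Y → . x * -], [Y → . x Y] }  — shift, reduce
  I17: { [F → * x F .] }  — reduce
  I18: { [Y → - .], [Y → x * - .] }  — 2 reduces

I11 contains complete items [Y → - .], [Y → Y - .] — reduce-reduce conflict.
I18 contains complete items [Y → - .], [Y → x * - .] — reduce-reduce conflict.

Answer: Yes — I11: [Y → - .] vs [Y → Y - .]; I18: [Y → - .] vs [Y → x * - .]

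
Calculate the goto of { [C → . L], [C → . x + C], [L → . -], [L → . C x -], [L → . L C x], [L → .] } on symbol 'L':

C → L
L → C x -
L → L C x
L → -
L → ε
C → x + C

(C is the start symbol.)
{ [C → . L], [C → . x + C], [C → L .], [L → . -], [L → . C x -], [L → . L C x], [L → .], [L → L . C x] }

GOTO(I, 'L') = CLOSURE({ [A → αX.β] : [A → α.Xβ] ∈ I, X = 'L' })

Items with dot before 'L', with the dot advanced:
  [C → . L] → [C → L .]
  [L → . L C x] → [L → L . C x]
Closure of the advanced items:
  [L → L . C x] has the dot before C: add [C → . L], [C → . x + C]
  [C → . L] has the dot before L: add [L → . C x -], [L → . L C x], [L → . -], [L → .]

GOTO = { [C → . L], [C → . x + C], [C → L .], [L → . -], [L → . C x -], [L → . L C x], [L → .], [L → L . C x] }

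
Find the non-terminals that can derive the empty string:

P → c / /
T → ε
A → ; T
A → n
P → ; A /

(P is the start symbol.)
{ 'T' }

ε-productions: T → ε
So T is immediately nullable.
No further non-terminal can be added: every production for the remaining non-terminals contains a terminal or a non-nullable non-terminal.
Nullable = { 'T' }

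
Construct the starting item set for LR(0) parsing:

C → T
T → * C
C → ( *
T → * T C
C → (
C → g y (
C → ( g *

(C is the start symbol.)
First, augment the grammar with C' → C
I₀ = CLOSURE({ [C' → . C] }):
  [C' → . C] has the dot before C: add [C → . T], [C → . ( *], [C → . (], [C → . g y (], [C → . ( g *]
  [C → . T] has the dot before T: add [T → . * C], [T → . * T C]
No further items can be added.

I₀ = { [C → . ( *], [C → . ( g *], [C → . (], [C → . T], [C → . g y (], [C' → . C], [T → . * C], [T → . * T C] }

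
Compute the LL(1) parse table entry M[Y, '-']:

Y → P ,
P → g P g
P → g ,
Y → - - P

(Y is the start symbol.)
To find M[Y, '-'], we find productions for Y where '-' is in the predict set (PREDICT(N → α) = (FIRST(α) \ {ε}) ∪ (FOLLOW(N) if α ⇒* ε)).

Relevant sets:
  FIRST(P) = { 'g' }

Y → P ,: PREDICT = { 'g' }
Y → - - P: PREDICT = { '-' }
  '-' is in predict set, so this production goes in M[Y, '-']

M[Y, '-'] = Y → - - P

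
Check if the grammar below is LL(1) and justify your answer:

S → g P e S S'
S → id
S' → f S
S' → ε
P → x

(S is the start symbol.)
A grammar is LL(1) if for each non-terminal N with multiple productions, the predict sets of those productions are pairwise disjoint, where PREDICT(N → α) = (FIRST(α) \ {ε}) ∪ (FOLLOW(N) if α ⇒* ε).

Relevant sets:
  FOLLOW(S') = { $, 'f' }

For S:
  PREDICT(S → g P e S S') = { 'g' }
  PREDICT(S → id) = { 'id' }
For S':
  PREDICT(S' → f S) = { 'f' }
  PREDICT(S' → ε) = { $, 'f' }
P has a single production, so nothing to check there.

Conflict found: Predict set conflict for S': { 'f' }
The grammar is NOT LL(1).

Answer: No. Predict set conflict for S': { 'f' }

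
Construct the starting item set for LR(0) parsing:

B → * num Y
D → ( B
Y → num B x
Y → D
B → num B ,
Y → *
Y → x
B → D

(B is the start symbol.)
First, augment the grammar with B' → B
I₀ = CLOSURE({ [B' → . B] }):
  [B' → . B] has the dot before B: add [B → . * num Y], [B → . num B ,], [B → . D]
  [B → . D] has the dot before D: add [D → . ( B]
No further items can be added.

I₀ = { [B → . * num Y], [B → . D], [B → . num B ,], [B' → . B], [D → . ( B] }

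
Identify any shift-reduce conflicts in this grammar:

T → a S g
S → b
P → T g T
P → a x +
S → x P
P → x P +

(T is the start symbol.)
No shift-reduce conflicts

A shift-reduce conflict occurs when an LR(0) state has both:
  - a complete (reduce) item [A → α .] (dot at the end), and
  - a shift item [B → β . c γ] (dot before a terminal).

Augment with T' → T and build the canonical LR(0) collection (I0 = CLOSURE({[T' → . T]}), then GOTO on every symbol after a dot until no new states appear). It has 17 states:
  I0: { [T → . a S g], [T' → . T] }  — shift
  I1: { [T' → T .] }  — accept
  I2: { [S → . b], [S → . x P], [T → a . S g] }  — shift
  I3: { [T → a S . g] }  — shift
  I4: { [S → b .] }  — reduce
  I5: { [P → . T g T], [P → . a x +], [P → . x P +], [S → x . P], [T → . a S g] }  — shift
  I6: { [S → x P .] }  — reduce
  I7: { [P → T . g T] }  — shift
  I8: { [P → a . x +], [S → . b], [S → . x P], [T → a . S g] }  — shift
  I9: { [P → . T g T], [P → . a x +], [P → . x P +], [P → x . P +], [T → . a S g] }  — shift
  I10: { [P → x P . +] }  — shift
  I11: { [P → x P + .] }  — reduce
  I12: { [P → . T g T], [P → . a x +], [P → . x P +], [P → a x . +], [S → x . P], [T → . a S g] }  — shift
  I13: { [P → a x + .] }  — reduce
  I14: { [P → T g . T], [T → . a S g] }  — shift
  I15: { [P → T g T .] }  — reduce
  I16: { [T → a S g .] }  — reduce

No state contains both a complete item and a shift item.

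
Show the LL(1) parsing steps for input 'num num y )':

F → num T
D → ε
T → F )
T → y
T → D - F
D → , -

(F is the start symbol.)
Stack is shown with the top on the left.

Stack      Input          Action
--------------------------------
F $        num num y ) $  output F → num T
num T $    num num y ) $  match 'num'
T $        num y ) $      output T → F )
F ) $      num y ) $      output F → num T
num T ) $  num y ) $      match 'num'
T ) $      y ) $          output T → y
y ) $      y ) $          match 'y'
) $        ) $            match ')'
$          $              accept

The string is accepted.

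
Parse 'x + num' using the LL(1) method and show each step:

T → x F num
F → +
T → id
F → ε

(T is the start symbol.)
LL(1) parsing maintains a stack (initially the start symbol over $) and the input. At each step: if the stack top is a terminal, match it against the current input token; if it is a non-terminal N, replace it with the RHS of M[N, lookahead] (the unique production whose predict set contains the lookahead).

Stack is shown with the top on the left.

Stack      Input      Action
----------------------------
T $        x + num $  output T → x F num
x F num $  x + num $  match 'x'
F num $    + num $    output F → +
+ num $    + num $    match '+'
num $      num $      match 'num'
$          $          accept

The string is accepted.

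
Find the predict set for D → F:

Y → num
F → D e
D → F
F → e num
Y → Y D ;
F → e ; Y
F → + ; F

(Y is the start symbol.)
PREDICT(D → F) = (FIRST(RHS) \ {ε}) ∪ (FOLLOW(D) if ε ∈ FIRST(RHS), i.e. RHS ⇒* ε)
FIRST(F) = { '+', 'e' }
FIRST(F) = { '+', 'e' }
ε ∉ FIRST(F), so FOLLOW(D) is not added.
PREDICT(D → F) = { '+', 'e' }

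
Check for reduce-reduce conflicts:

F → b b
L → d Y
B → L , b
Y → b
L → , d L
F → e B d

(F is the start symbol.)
A reduce-reduce conflict occurs when an LR(0) state has two complete items [A → α .] and [B → β .] — both call for a reduction, and with no lookahead the parser cannot choose between them.

Augment with F' → F and build the canonical LR(0) collection (I0 = CLOSURE({[F' → . F]}), then GOTO on every symbol after a dot until no new states appear). It has 16 states:
  I0: { [F → . b b], [F → . e B d], [F' → . F] }  — shift
  I1: { [F' → F .] }  — accept
  I2: { [F → b . b] }  — shift
  I3: { [B → . L , b], [F → e . B d], [L → . , d L], [L → . d Y] }  — shift
  I4: { [L → , . d L] }  — shift
  I5: { [F → e B . d] }  — shift
  I6: { [B → L . , b] }  — shift
  I7: { [L → d . Y], [Y → . b] }  — shift
  I8: { [L → d Y .] }  — reduce
  I9: { [Y → b .] }  — reduce
  I10: { [B → L , . b] }  — shift
  I11: { [B → L , b .] }  — reduce
  I12: { [F → e B d .] }  — reduce
  I13: { [L → , d . L], [L → . , d L], [L → . d Y] }  — shift
  I14: { [L → , d L .] }  — reduce
  I15: { [F → b b .] }  — reduce

No state contains more than one complete item.

Answer: No reduce-reduce conflicts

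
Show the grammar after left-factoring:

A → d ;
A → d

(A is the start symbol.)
A → d A'
A' → ;
A' → ε

Left-factoring transforms A → αβ₁ | αβ₂ into A → αA' and A' → β₁ | β₂
(α is the longest common prefix among the alternatives). Repeat until
no nonterminal has two alternatives with a common prefix.

Round 1: A has alternatives sharing prefix 'd'. Introduce A': A → d A'
  Add: A' → ;
  Add: A' → ε

No remaining common prefixes — done.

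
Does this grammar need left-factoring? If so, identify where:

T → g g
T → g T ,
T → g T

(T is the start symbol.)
Yes, T has productions with common prefix 'g'

Left-factoring is needed when two productions for the same non-terminal
share a common prefix on the right-hand side.

Productions for T:
  T → g g
  T → g T ,
  T → g T

Found common prefix 'g' in productions for T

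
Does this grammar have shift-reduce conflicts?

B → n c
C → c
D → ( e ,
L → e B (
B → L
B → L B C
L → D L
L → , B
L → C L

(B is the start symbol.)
Yes — I6: [B → L .] vs [B → . n c]

Augment with B' → B and build the canonical LR(0) collection (I0 = CLOSURE({[B' → . B]}), then GOTO on every symbol after a dot until no new states appear). It has 20 states:
  I0: { [B → . L B C], [B → . L], [B → . n c], [B' → . B], [C → . c], [D → . ( e ,], [L → . , B], [L → . C L], [L → . D L], [L → . e B (] }  — shift
  I1: { [D → ( . e ,] }  — shift
  I2: { [B → . L B C], [B → . L], [B → . n c], [C → . c], [D → . ( e ,], [L → , . B], [L → . , B], [L → . C L], [L → . D L], [L → . e B (] }  — shift
  I3: { [B' → B .] }  — accept
  I4: { [C → . c], [D → . ( e ,], [L → . , B], [L → . C L], [L → . D L], [L → . e B (], [L → C . L] }  — shift
  I5: { [C → . c], [D → . ( e ,], [L → . , B], [L → . C L], [L → . D L], [L → . e B (], [L → D . L] }  — shift
  I6: { [B → . L B C], [B → . L], [B → . n c], [B → L . B C], [B → L .], [C → . c], [D → . ( e ,], [L → . , B], [L → . C L], [L → . D L], [L → . e B (] }  — shift, reduce
  I7: { [C → c .] }  — reduce
  I8: { [B → . L B C], [B → . L], [B → . n c], [C → . c], [D → . ( e ,], [L → . , B], [L → . C L], [L → . D L], [L → . e B (], [L → e . B (] }  — shift
  I9: { [B → n . c] }  — shift
  I10: { [B → n c .] }  — reduce
  I11: { [L → e B . (] }  — shift
  I12: { [L → e B ( .] }  — reduce
  I13: { [B → L B . C], [C → . c] }  — shift
  I14: { [B → L B C .] }  — reduce
  I15: { [L → D L .] }  — reduce
  I16: { [L → C L .] }  — reduce
  I17: { [L → , B .] }  — reduce
  I18: { [D → ( e . ,] }  — shift
  I19: { [D → ( e , .] }  — reduce

I6 contains reduce item [B → L .] and shift items [B → . n c], [C → . c], [D → . ( e ,], [L → . , B], [L → . e B (] — shift-reduce conflict.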